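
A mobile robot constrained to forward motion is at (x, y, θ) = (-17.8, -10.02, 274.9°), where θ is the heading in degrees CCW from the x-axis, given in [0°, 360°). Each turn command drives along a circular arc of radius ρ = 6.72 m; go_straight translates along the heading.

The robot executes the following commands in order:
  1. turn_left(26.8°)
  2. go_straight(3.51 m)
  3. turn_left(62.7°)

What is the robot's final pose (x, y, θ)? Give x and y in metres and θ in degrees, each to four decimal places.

(-8.7446, -19.1325, 4.4000°)

set_pose: (x, y, θ) = (-17.8000, -10.0200, 274.9000°), ρ = 6.72
turn_left(26.8°): centre at ρ to the left, rotate +26.8° → (-16.8220, -12.9772, 301.7000°)
go_straight(3.51): x += 3.51·cos θ, y += 3.51·sin θ → (-14.9776, -15.9635, 301.7000°)
turn_left(62.7°): centre at ρ to the left, rotate +62.7° → (-8.7446, -19.1325, 364.4000° ≡ 4.4000°)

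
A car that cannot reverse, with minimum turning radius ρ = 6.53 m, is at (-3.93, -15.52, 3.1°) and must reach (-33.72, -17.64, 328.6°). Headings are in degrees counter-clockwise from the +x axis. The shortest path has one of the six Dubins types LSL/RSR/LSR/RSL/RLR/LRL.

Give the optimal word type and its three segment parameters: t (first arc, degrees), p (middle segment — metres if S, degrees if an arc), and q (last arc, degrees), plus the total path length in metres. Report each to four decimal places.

LSL: t = 183.6182°, p = 26.2147 m, q = 141.8818°, L = 63.3119 m

Let ψ = atan2(Δy, Δx) = atan2(-2.12, -29.79) = -175.9294° be the start→goal bearing.
Normalize: d = |goal − start| / ρ = 29.865339/6.53 = 4.573559, α = (θ_start − ψ) mod 360° = 179.0294° = 3.124653 rad, β = (θ_goal − ψ) mod 360° = 144.5294° = 2.522514 rad.
Common terms: sin α = 0.016939, cos α = -0.999857, sin β = 0.580285, cos β = -0.814414, cos(α−β) = 0.824126, d² = 20.917441. Work in radians in the unit-radius frame; every candidate has L = ρ·(t + p + q).
LSL: p² = 2 + d² − 2cos(α−β) + 2d(sin α − sin β) = 16.116198; p = √p² = 4.014498; φ = atan2(cos β − cos α, d + sin α − sin β) = 0.046210 rad; t = (φ − α) mod 2π = 3.204742 rad, q = (β − φ) mod 2π = 2.476304 rad → L = 6.53·(3.204742 + 4.014498 + 2.476304) = 6.53·9.695545 = 63.311910 m
RSR: p² = 2 + d² − 2cos(α−β) + 2d(sin β − sin α) = 26.422179; p = √p² = 5.140251; φ = atan2(cos α − cos β, d − sin α + sin β) = -0.036084 rad; t = (α − φ) mod 2π = 3.160737 rad, q = (φ − β) mod 2π = 3.724587 rad → L = 6.53·(3.160737 + 5.140251 + 3.724587) = 6.53·12.025575 = 78.527003 m
LSR: p² = d² − 2 + 2cos(α−β) + 2d(sin α + sin β) = 26.028570; p = √p² = 5.101820; φ = atan2(−cos α − cos β, d + sin α + sin β) − atan2(−2, p) = 0.711055 rad; t = (φ − α) mod 2π = 3.869587 rad, q = (φ − β) mod 2π = 4.471726 rad → L = 6.53·(3.869587 + 5.101820 + 4.471726) = 6.53·13.443133 = 87.783662 m
RSL: p² = d² − 2 + 2cos(α−β) − 2d(sin α + sin β) = 15.102816; p = √p² = 3.886234; φ = atan2(cos α + cos β, d − sin α − sin β) − atan2(2, p) = -0.903342 rad; t = (α − φ) mod 2π = 4.027995 rad, q = (β − φ) mod 2π = 3.425856 rad → L = 6.53·(4.027995 + 3.886234 + 3.425856) = 6.53·11.340085 = 74.050754 m
RLR: c = (6 − d² + 2cos(α−β) + 2d(sin α − sin β))/8 = -2.302772, |c| > 1 → infeasible
LRL: c = (6 − d² + 2cos(α−β) − 2d(sin α − sin β))/8 = -1.014525, |c| > 1 → infeasible
Shortest: LSL with L = 63.311910 m ≈ 63.3119 m
Convert LSL to answer units (arcs ×180/π): t = 3.204742·180/π = 183.6182°, p = ρ·p = 6.53·4.014498 = 26.2147 m, q = 2.476304·180/π = 141.8818°, L = 63.3119 m.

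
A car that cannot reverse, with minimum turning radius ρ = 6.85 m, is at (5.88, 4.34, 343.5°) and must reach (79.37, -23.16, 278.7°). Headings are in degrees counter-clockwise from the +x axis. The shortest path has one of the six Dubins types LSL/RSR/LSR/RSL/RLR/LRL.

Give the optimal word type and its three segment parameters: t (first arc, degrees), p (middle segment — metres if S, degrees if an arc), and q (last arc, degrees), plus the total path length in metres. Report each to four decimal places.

RSR: t = 1.2414°, p = 72.0929 m, q = 63.5586°, L = 79.8401 m

Let ψ = atan2(Δy, Δx) = atan2(-27.50, 73.49) = -20.5159° be the start→goal bearing.
Normalize: d = |goal − start| / ρ = 78.466745/6.85 = 11.454999, α = (θ_start − ψ) mod 360° = 4.0159° = 0.070090 rad, β = (θ_goal − ψ) mod 360° = 299.2159° = 5.222302 rad.
Common terms: sin α = 0.070033, cos α = 0.997545, sin β = -0.872787, cos β = 0.488102, cos(α−β) = 0.425779, d² = 131.217009. Work in radians in the unit-radius frame; every candidate has L = ρ·(t + p + q).
LSL: p² = 2 + d² − 2cos(α−β) + 2d(sin α − sin β) = 153.965450; p = √p² = 12.408282; φ = atan2(cos β − cos α, d + sin α − sin β) = -0.041068 rad; t = (φ − α) mod 2π = 6.172027 rad, q = (β − φ) mod 2π = 5.263370 rad → L = 6.85·(6.172027 + 12.408282 + 5.263370) = 6.85·23.843679 = 163.329200 m
RSR: p² = 2 + d² − 2cos(α−β) + 2d(sin β − sin α) = 110.765451; p = √p² = 10.524517; φ = atan2(cos α − cos β, d − sin α + sin β) = 0.048424 rad; t = (α − φ) mod 2π = 0.021666 rad, q = (φ − β) mod 2π = 1.109307 rad → L = 6.85·(0.021666 + 10.524517 + 1.109307) = 6.85·11.655490 = 79.840107 m
LSR: p² = d² − 2 + 2cos(α−β) + 2d(sin α + sin β) = 111.677476; p = √p² = 10.567756; φ = atan2(−cos α − cos β, d + sin α + sin β) − atan2(−2, p) = 0.048469 rad; t = (φ − α) mod 2π = 6.261564 rad, q = (φ − β) mod 2π = 1.109352 rad → L = 6.85·(6.261564 + 10.567756 + 1.109352) = 6.85·17.938672 = 122.879903 m
RSL: p² = d² − 2 + 2cos(α−β) − 2d(sin α + sin β) = 148.459659; p = √p² = 12.184402; φ = atan2(cos α + cos β, d − sin α − sin β) − atan2(2, p) = -0.042081 rad; t = (α − φ) mod 2π = 0.112172 rad, q = (β − φ) mod 2π = 5.264383 rad → L = 6.85·(0.112172 + 12.184402 + 5.264383) = 6.85·17.560957 = 120.292557 m
RLR: c = (6 − d² + 2cos(α−β) + 2d(sin α − sin β))/8 = -12.845681, |c| > 1 → infeasible
LRL: c = (6 − d² + 2cos(α−β) − 2d(sin α − sin β))/8 = -18.245681, |c| > 1 → infeasible
Shortest: RSR with L = 79.840107 m ≈ 79.8401 m
Convert RSR to answer units (arcs ×180/π): t = 0.021666·180/π = 1.2414°, p = ρ·p = 6.85·10.524517 = 72.0929 m, q = 1.109307·180/π = 63.5586°, L = 79.8401 m.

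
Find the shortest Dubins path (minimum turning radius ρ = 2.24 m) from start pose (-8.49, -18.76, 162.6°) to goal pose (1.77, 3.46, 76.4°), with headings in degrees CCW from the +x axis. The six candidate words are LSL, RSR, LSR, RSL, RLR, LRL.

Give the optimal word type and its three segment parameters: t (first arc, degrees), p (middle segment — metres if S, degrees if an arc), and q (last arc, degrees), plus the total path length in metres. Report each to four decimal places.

Let ψ = atan2(Δy, Δx) = atan2(22.22, 10.26) = 65.2150° be the start→goal bearing.
Normalize: d = |goal − start| / ρ = 24.474395/2.24 = 10.926069, α = (θ_start − ψ) mod 360° = 97.3850° = 1.699688 rad, β = (θ_goal − ψ) mod 360° = 11.1850° = 0.195214 rad.
Common terms: sin α = 0.991705, cos α = -0.128535, sin β = 0.193977, cos β = 0.981006, cos(α−β) = 0.066274, d² = 119.378986. Work in radians in the unit-radius frame; every candidate has L = ρ·(t + p + q).
LSL: p² = 2 + d² − 2cos(α−β) + 2d(sin α − sin β) = 138.678506; p = √p² = 11.776184; φ = atan2(cos β − cos α, d + sin α − sin β) = 0.094359 rad; t = (φ − α) mod 2π = 4.677856 rad, q = (β − φ) mod 2π = 0.100855 rad → L = 2.24·(4.677856 + 11.776184 + 0.100855) = 2.24·16.554895 = 37.082966 m
RSR: p² = 2 + d² − 2cos(α−β) + 2d(sin β − sin α) = 103.814370; p = √p² = 10.188934; φ = atan2(cos α − cos β, d − sin α + sin β) = -0.109113 rad; t = (α − φ) mod 2π = 1.808801 rad, q = (φ − β) mod 2π = 5.978858 rad → L = 2.24·(1.808801 + 10.188934 + 5.978858) = 2.24·17.976593 = 40.267568 m
LSR: p² = d² − 2 + 2cos(α−β) + 2d(sin α + sin β) = 143.421213; p = √p² = 11.975860; φ = atan2(−cos α − cos β, d + sin α + sin β) − atan2(−2, p) = 0.095208 rad; t = (φ − α) mod 2π = 4.678705 rad, q = (φ − β) mod 2π = 6.183179 rad → L = 2.24·(4.678705 + 11.975860 + 6.183179) = 2.24·22.837743 = 51.156545 m
RSL: p² = d² − 2 + 2cos(α−β) − 2d(sin α + sin β) = 91.601855; p = √p² = 9.570886; φ = atan2(cos α + cos β, d − sin α − sin β) − atan2(2, p) = -0.118706 rad; t = (α − φ) mod 2π = 1.818394 rad, q = (β − φ) mod 2π = 0.313920 rad → L = 2.24·(1.818394 + 9.570886 + 0.313920) = 2.24·11.703200 = 26.215168 m
RLR: c = (6 − d² + 2cos(α−β) + 2d(sin α − sin β))/8 = -11.976796, |c| > 1 → infeasible
LRL: c = (6 − d² + 2cos(α−β) − 2d(sin α − sin β))/8 = -16.334813, |c| > 1 → infeasible
Shortest: RSL with L = 26.215168 m ≈ 26.2152 m
Convert RSL to answer units (arcs ×180/π): t = 1.818394·180/π = 104.1863°, p = ρ·p = 2.24·9.570886 = 21.4388 m, q = 0.313920·180/π = 17.9863°, L = 26.2152 m.

RSL: t = 104.1863°, p = 21.4388 m, q = 17.9863°, L = 26.2152 m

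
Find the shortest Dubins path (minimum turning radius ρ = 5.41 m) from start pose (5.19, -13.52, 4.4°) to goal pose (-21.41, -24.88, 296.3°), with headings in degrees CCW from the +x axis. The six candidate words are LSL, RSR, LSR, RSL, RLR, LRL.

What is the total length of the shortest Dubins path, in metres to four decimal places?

51.7777 m

Let ψ = atan2(Δy, Δx) = atan2(-11.36, -26.60) = -156.8742° be the start→goal bearing.
Normalize: d = |goal − start| / ρ = 28.924204/5.41 = 5.346433, α = (θ_start − ψ) mod 360° = 161.2742° = 2.814766 rad, β = (θ_goal − ψ) mod 360° = 93.1742° = 1.626197 rad.
Common terms: sin α = 0.321039, cos α = -0.947066, sin β = 0.998466, cos β = -0.055373, cos(α−β) = 0.372988, d² = 28.584350. Work in radians in the unit-radius frame; every candidate has L = ρ·(t + p + q).
LSL: p² = 2 + d² − 2cos(α−β) + 2d(sin α − sin β) = 22.594738; p = √p² = 4.753392; φ = atan2(cos β − cos α, d + sin α − sin β) = 0.188709 rad; t = (φ − α) mod 2π = 3.657128 rad, q = (β − φ) mod 2π = 1.437488 rad → L = 5.41·(3.657128 + 4.753392 + 1.437488) = 5.41·9.848008 = 53.277725 m
RSR: p² = 2 + d² − 2cos(α−β) + 2d(sin β − sin α) = 37.082010; p = √p² = 6.089500; φ = atan2(cos α − cos β, d − sin α + sin β) = -0.146960 rad; t = (α − φ) mod 2π = 2.961726 rad, q = (φ − β) mod 2π = 4.510028 rad → L = 5.41·(2.961726 + 6.089500 + 4.510028) = 5.41·13.561254 = 73.366387 m
LSR: p² = d² − 2 + 2cos(α−β) + 2d(sin α + sin β) = 41.439612; p = √p² = 6.437361; φ = atan2(−cos α − cos β, d + sin α + sin β) − atan2(−2, p) = 0.450495 rad; t = (φ − α) mod 2π = 3.918914 rad, q = (φ − β) mod 2π = 5.107484 rad → L = 5.41·(3.918914 + 6.437361 + 5.107484) = 5.41·15.463758 = 83.658933 m
RSL: p² = d² − 2 + 2cos(α−β) − 2d(sin α + sin β) = 13.221038; p = √p² = 3.636075; φ = atan2(cos α + cos β, d − sin α − sin β) − atan2(2, p) = -0.746852 rad; t = (α − φ) mod 2π = 3.561618 rad, q = (β − φ) mod 2π = 2.373049 rad → L = 5.41·(3.561618 + 3.636075 + 2.373049) = 5.41·9.570742 = 51.777712 m
RLR: c = (6 − d² + 2cos(α−β) + 2d(sin α − sin β))/8 = -3.635251, |c| > 1 → infeasible
LRL: c = (6 − d² + 2cos(α−β) − 2d(sin α − sin β))/8 = -1.824342, |c| > 1 → infeasible
Shortest: RSL with L = 51.777712 m ≈ 51.7777 m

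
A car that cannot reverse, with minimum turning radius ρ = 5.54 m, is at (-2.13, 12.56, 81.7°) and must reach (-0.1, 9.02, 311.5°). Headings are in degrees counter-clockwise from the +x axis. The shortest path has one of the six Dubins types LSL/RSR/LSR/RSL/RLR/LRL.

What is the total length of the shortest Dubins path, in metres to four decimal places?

37.0860 m

Let ψ = atan2(Δy, Δx) = atan2(-3.54, 2.03) = -60.1680° be the start→goal bearing.
Normalize: d = |goal − start| / ρ = 4.080747/5.54 = 0.736597, α = (θ_start − ψ) mod 360° = 141.8680° = 2.476064 rad, β = (θ_goal − ψ) mod 360° = 11.6680° = 0.203646 rad.
Common terms: sin α = 0.617475, cos α = -0.786591, sin β = 0.202241, cos β = 0.979336, cos(α−β) = -0.645458, d² = 0.542575. Work in radians in the unit-radius frame; every candidate has L = ρ·(t + p + q).
LSL: p² = 2 + d² − 2cos(α−β) + 2d(sin α − sin β) = 4.445210; p = √p² = 2.108367; φ = atan2(cos β − cos α, d + sin α − sin β) = 0.992839 rad; t = (φ − α) mod 2π = 4.799960 rad, q = (β − φ) mod 2π = 5.493992 rad → L = 5.54·(4.799960 + 2.108367 + 5.493992) = 5.54·12.402319 = 68.708845 m
RSR: p² = 2 + d² − 2cos(α−β) + 2d(sin β − sin α) = 3.221771; p = √p² = 1.794929; φ = atan2(cos α − cos β, d − sin α + sin β) = -1.390786 rad; t = (α − φ) mod 2π = 3.866851 rad, q = (φ − β) mod 2π = 4.688753 rad → L = 5.54·(3.866851 + 1.794929 + 4.688753) = 5.54·10.350533 = 57.341954 m
LSR: p² = d² − 2 + 2cos(α−β) + 2d(sin α + sin β) = -1.540740 < 0 → infeasible
RSL: p² = d² − 2 + 2cos(α−β) − 2d(sin α + sin β) = -3.955941 < 0 → infeasible
RLR: c = (6 − d² + 2cos(α−β) + 2d(sin α − sin β))/8 = 0.597279; p = 2π − arccos c = 5.352493 rad; φ = atan2(cos α − cos β, d − sin α + sin β) = -1.390786 rad; t = (α − φ + p/2) mod 2π = 0.259912 rad, q = (α − β − t + p) mod 2π = 1.081814 rad → L = 5.54·(0.259912 + 5.352493 + 1.081814) = 5.54·6.694219 = 37.085972 m
LRL: c = (6 − d² + 2cos(α−β) − 2d(sin α − sin β))/8 = 0.444349; p = 2π − arccos c = 5.172836 rad; φ = atan2(cos β − cos α, d + sin α − sin β) = 0.992839 rad; t = (φ − α + p/2) mod 2π = 1.103193 rad, q = (β − α − t + p) mod 2π = 1.797225 rad → L = 5.54·(1.103193 + 5.172836 + 1.797225) = 5.54·8.073254 = 44.725825 m
Shortest: RLR with L = 37.085972 m ≈ 37.0860 m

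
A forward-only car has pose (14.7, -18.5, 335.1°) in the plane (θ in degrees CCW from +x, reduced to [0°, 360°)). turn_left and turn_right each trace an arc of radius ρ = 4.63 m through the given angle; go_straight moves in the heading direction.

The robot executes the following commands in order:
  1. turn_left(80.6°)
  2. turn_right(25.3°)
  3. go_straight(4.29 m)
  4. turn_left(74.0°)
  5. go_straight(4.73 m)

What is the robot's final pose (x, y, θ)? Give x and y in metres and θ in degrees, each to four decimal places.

(26.6216, -3.6280, 104.4000°)

set_pose: (x, y, θ) = (14.7000, -18.5000, 335.1000°), ρ = 4.63
turn_left(80.6°): centre at ρ to the left, rotate +80.6° → (20.4742, -16.9095, 415.7000° ≡ 55.7000°)
turn_right(25.3°): centre at ρ to the right, rotate −25.3° → (21.9561, -15.5252, 30.4000°)
go_straight(4.29): x += 4.29·cos θ, y += 4.29·sin θ → (25.6563, -13.3543, 30.4000°)
turn_left(74.0°): centre at ρ to the left, rotate +74.0° → (27.7979, -8.2094, 104.4000°)
go_straight(4.73): x += 4.73·cos θ, y += 4.73·sin θ → (26.6216, -3.6280, 104.4000°)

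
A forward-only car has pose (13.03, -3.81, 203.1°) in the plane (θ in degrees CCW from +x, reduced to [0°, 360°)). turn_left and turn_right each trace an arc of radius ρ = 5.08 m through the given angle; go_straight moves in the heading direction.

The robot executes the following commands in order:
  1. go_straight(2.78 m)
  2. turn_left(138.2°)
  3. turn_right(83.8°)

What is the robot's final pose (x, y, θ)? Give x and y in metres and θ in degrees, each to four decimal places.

set_pose: (x, y, θ) = (13.0300, -3.8100, 203.1000°), ρ = 5.08
go_straight(2.78): x += 2.78·cos θ, y += 2.78·sin θ → (10.4729, -4.9007, 203.1000°)
turn_left(138.2°): centre at ρ to the left, rotate +138.2° → (10.8373, -14.3852, 341.3000°)
turn_right(83.8°): centre at ρ to the right, rotate −83.8° → (14.1681, -20.2966, 257.5000°)

(14.1681, -20.2966, 257.5000°)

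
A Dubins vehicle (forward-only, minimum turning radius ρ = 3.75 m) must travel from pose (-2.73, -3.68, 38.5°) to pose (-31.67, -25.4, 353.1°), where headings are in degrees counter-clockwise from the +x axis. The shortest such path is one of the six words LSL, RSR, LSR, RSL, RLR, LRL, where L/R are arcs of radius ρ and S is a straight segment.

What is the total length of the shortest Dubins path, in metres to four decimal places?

Let ψ = atan2(Δy, Δx) = atan2(-21.72, -28.94) = -143.1111° be the start→goal bearing.
Normalize: d = |goal − start| / ρ = 36.184002/3.75 = 9.649067, α = (θ_start − ψ) mod 360° = 181.6111° = 3.169712 rad, β = (θ_goal − ψ) mod 360° = 136.2111° = 2.377332 rad.
Common terms: sin α = -0.028115, cos α = -0.999605, sin β = 0.692003, cos β = -0.721894, cos(α−β) = 0.702153, d² = 93.104498. Work in radians in the unit-radius frame; every candidate has L = ρ·(t + p + q).
LSL: p² = 2 + d² − 2cos(α−β) + 2d(sin α − sin β) = 79.803246; p = √p² = 8.933266; φ = atan2(cos β − cos α, d + sin α − sin β) = 0.031092 rad; t = (φ − α) mod 2π = 3.144566 rad, q = (β − φ) mod 2π = 2.346240 rad → L = 3.75·(3.144566 + 8.933266 + 2.346240) = 3.75·14.424072 = 54.090270 m
RSR: p² = 2 + d² − 2cos(α−β) + 2d(sin β − sin α) = 107.597138; p = √p² = 10.372904; φ = atan2(cos α − cos β, d − sin α + sin β) = -0.026776 rad; t = (α − φ) mod 2π = 3.196488 rad, q = (φ − β) mod 2π = 3.879077 rad → L = 3.75·(3.196488 + 10.372904 + 3.879077) = 3.75·17.448469 = 65.431758 m
LSR: p² = d² − 2 + 2cos(α−β) + 2d(sin α + sin β) = 105.320604; p = √p² = 10.262583; φ = atan2(−cos α − cos β, d + sin α + sin β) − atan2(−2, p) = 0.357871 rad; t = (φ − α) mod 2π = 3.471345 rad, q = (φ − β) mod 2π = 4.263724 rad → L = 3.75·(3.471345 + 10.262583 + 4.263724) = 3.75·17.997652 = 67.491194 m
RSL: p² = d² − 2 + 2cos(α−β) − 2d(sin α + sin β) = 79.697004; p = √p² = 8.927318; φ = atan2(cos α + cos β, d − sin α − sin β) − atan2(2, p) = -0.409692 rad; t = (α − φ) mod 2π = 3.579403 rad, q = (β − φ) mod 2π = 2.787024 rad → L = 3.75·(3.579403 + 8.927318 + 2.787024) = 3.75·15.293745 = 57.351543 m
RLR: c = (6 − d² + 2cos(α−β) + 2d(sin α − sin β))/8 = -12.449642, |c| > 1 → infeasible
LRL: c = (6 − d² + 2cos(α−β) − 2d(sin α − sin β))/8 = -8.975406, |c| > 1 → infeasible
Shortest: LSL with L = 54.090270 m ≈ 54.0903 m

54.0903 m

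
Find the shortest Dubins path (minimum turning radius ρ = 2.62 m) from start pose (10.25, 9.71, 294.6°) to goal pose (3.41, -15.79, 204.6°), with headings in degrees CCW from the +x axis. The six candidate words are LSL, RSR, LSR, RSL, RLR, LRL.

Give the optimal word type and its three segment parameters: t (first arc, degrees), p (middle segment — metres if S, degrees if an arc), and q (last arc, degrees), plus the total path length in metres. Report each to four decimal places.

Let ψ = atan2(Δy, Δx) = atan2(-25.50, -6.84) = -105.0153° be the start→goal bearing.
Normalize: d = |goal − start| / ρ = 26.401432/2.62 = 10.076882, α = (θ_start − ψ) mod 360° = 39.6153° = 0.691417 rad, β = (θ_goal − ψ) mod 360° = 309.6153° = 5.403806 rad.
Common terms: sin α = 0.637630, cos α = 0.770343, sin β = -0.770343, cos β = 0.637630, cos(α−β) = -0.000000, d² = 101.543558. Work in radians in the unit-radius frame; every candidate has L = ρ·(t + p + q).
LSL: p² = 2 + d² − 2cos(α−β) + 2d(sin α − sin β) = 131.919509; p = √p² = 11.485622; φ = atan2(cos β − cos α, d + sin α − sin β) = -0.011555 rad; t = (φ − α) mod 2π = 5.580213 rad, q = (β − φ) mod 2π = 5.415361 rad → L = 2.62·(5.580213 + 11.485622 + 5.415361) = 2.62·22.481196 = 58.900734 m
RSR: p² = 2 + d² − 2cos(α−β) + 2d(sin β − sin α) = 75.167607; p = √p² = 8.669925; φ = atan2(cos α − cos β, d − sin α + sin β) = 0.015308 rad; t = (α − φ) mod 2π = 0.676109 rad, q = (φ − β) mod 2π = 0.894687 rad → L = 2.62·(0.676109 + 8.669925 + 0.894687) = 2.62·10.240722 = 26.830691 m
LSR: p² = d² − 2 + 2cos(α−β) + 2d(sin α + sin β) = 96.868883; p = √p² = 9.842199; φ = atan2(−cos α − cos β, d + sin α + sin β) − atan2(−2, p) = 0.059824 rad; t = (φ − α) mod 2π = 5.651592 rad, q = (φ − β) mod 2π = 0.939203 rad → L = 2.62·(5.651592 + 9.842199 + 0.939203) = 2.62·16.432994 = 43.054445 m
RSL: p² = d² − 2 + 2cos(α−β) − 2d(sin α + sin β) = 102.218234; p = √p² = 10.110303; φ = atan2(cos α + cos β, d − sin α − sin β) − atan2(2, p) = -0.058254 rad; t = (α − φ) mod 2π = 0.749672 rad, q = (β − φ) mod 2π = 5.462060 rad → L = 2.62·(0.749672 + 10.110303 + 5.462060) = 2.62·16.322035 = 42.763733 m
RLR: c = (6 − d² + 2cos(α−β) + 2d(sin α − sin β))/8 = -8.395951, |c| > 1 → infeasible
LRL: c = (6 − d² + 2cos(α−β) − 2d(sin α − sin β))/8 = -15.489939, |c| > 1 → infeasible
Shortest: RSR with L = 26.830691 m ≈ 26.8307 m
Convert RSR to answer units (arcs ×180/π): t = 0.676109·180/π = 38.7382°, p = ρ·p = 2.62·8.669925 = 22.7152 m, q = 0.894687·180/π = 51.2618°, L = 26.8307 m.

RSR: t = 38.7382°, p = 22.7152 m, q = 51.2618°, L = 26.8307 m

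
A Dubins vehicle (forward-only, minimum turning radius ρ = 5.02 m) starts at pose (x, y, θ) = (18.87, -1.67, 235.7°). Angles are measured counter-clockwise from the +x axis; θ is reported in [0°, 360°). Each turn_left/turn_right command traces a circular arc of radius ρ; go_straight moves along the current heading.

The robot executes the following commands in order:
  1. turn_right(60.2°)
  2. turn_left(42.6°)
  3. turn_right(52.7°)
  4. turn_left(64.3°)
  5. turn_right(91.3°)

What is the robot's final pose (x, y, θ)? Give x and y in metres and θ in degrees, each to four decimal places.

(-5.7807, -7.9253, 138.4000°)

set_pose: (x, y, θ) = (18.8700, -1.6700, 235.7000°), ρ = 5.02
turn_right(60.2°): centre at ρ to the right, rotate −60.2° → (14.3291, -3.8456, 175.5000°)
turn_left(42.6°): centre at ρ to the left, rotate +42.6° → (10.8377, -4.8997, 218.1000°)
turn_right(52.7°): centre at ρ to the right, rotate −52.7° → (6.4748, -5.8072, 165.4000°)
turn_left(64.3°): centre at ρ to the left, rotate +64.3° → (1.3808, -7.4182, 229.7000°)
turn_right(91.3°): centre at ρ to the right, rotate −91.3° → (-5.7807, -7.9253, 138.4000°)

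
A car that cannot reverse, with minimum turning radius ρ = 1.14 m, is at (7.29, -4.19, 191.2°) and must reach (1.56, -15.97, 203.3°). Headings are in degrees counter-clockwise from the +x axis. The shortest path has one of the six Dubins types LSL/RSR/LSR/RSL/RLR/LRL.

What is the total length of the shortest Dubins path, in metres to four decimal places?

Let ψ = atan2(Δy, Δx) = atan2(-11.78, -5.73) = -115.9391° be the start→goal bearing.
Normalize: d = |goal − start| / ρ = 13.099668/1.14 = 11.490937, α = (θ_start − ψ) mod 360° = 307.1391° = 5.360589 rad, β = (θ_goal − ψ) mod 360° = 319.2391° = 5.571774 rad.
Common terms: sin α = -0.797172, cos α = 0.603752, sin β = -0.652904, cos β = 0.757441, cos(α−β) = 0.977783, d² = 132.041628. Work in radians in the unit-radius frame; every candidate has L = ρ·(t + p + q).
LSL: p² = 2 + d² − 2cos(α−β) + 2d(sin α − sin β) = 128.770507; p = √p² = 11.347709; φ = atan2(cos β − cos α, d + sin α − sin β) = 0.013544 rad; t = (φ − α) mod 2π = 0.936141 rad, q = (β − φ) mod 2π = 5.558230 rad → L = 1.14·(0.936141 + 11.347709 + 5.558230) = 1.14·17.842079 = 20.339971 m
RSR: p² = 2 + d² − 2cos(α−β) + 2d(sin β − sin α) = 135.401617; p = √p² = 11.636220; φ = atan2(cos α − cos β, d − sin α + sin β) = -0.013208 rad; t = (α − φ) mod 2π = 5.373797 rad, q = (φ − β) mod 2π = 0.698204 rad → L = 1.14·(5.373797 + 11.636220 + 0.698204) = 1.14·17.708220 = 20.187371 m
LSR: p² = d² − 2 + 2cos(α−β) + 2d(sin α + sin β) = 98.671736; p = √p² = 9.933365; φ = atan2(−cos α − cos β, d + sin α + sin β) − atan2(−2, p) = 0.063941 rad; t = (φ − α) mod 2π = 0.986538 rad, q = (φ − β) mod 2π = 0.775353 rad → L = 1.14·(0.986538 + 9.933365 + 0.775353) = 1.14·11.695256 = 13.332592 m
RSL: p² = d² − 2 + 2cos(α−β) − 2d(sin α + sin β) = 165.322654; p = √p² = 12.857786; φ = atan2(cos α + cos β, d − sin α − sin β) − atan2(2, p) = -0.049512 rad; t = (α − φ) mod 2π = 5.410101 rad, q = (β − φ) mod 2π = 5.621286 rad → L = 1.14·(5.410101 + 12.857786 + 5.621286) = 1.14·23.889172 = 27.233656 m
RLR: c = (6 − d² + 2cos(α−β) + 2d(sin α − sin β))/8 = -15.925202, |c| > 1 → infeasible
LRL: c = (6 − d² + 2cos(α−β) − 2d(sin α − sin β))/8 = -15.096313, |c| > 1 → infeasible
Shortest: LSR with L = 13.332592 m ≈ 13.3326 m

13.3326 m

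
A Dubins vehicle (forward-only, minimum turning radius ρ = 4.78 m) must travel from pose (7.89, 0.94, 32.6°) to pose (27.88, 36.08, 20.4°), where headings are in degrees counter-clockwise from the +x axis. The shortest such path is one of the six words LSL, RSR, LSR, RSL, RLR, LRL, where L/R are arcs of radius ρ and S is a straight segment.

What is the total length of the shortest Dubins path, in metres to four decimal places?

Let ψ = atan2(Δy, Δx) = atan2(35.14, 19.99) = 60.3659° be the start→goal bearing.
Normalize: d = |goal − start| / ρ = 40.427957/4.78 = 8.457732, α = (θ_start − ψ) mod 360° = 332.2341° = 5.798580 rad, β = (θ_goal − ψ) mod 360° = 320.0341° = 5.585649 rad.
Common terms: sin α = -0.465860, cos α = 0.884859, sin β = -0.642331, cos β = 0.766427, cos(α−β) = 0.977416, d² = 71.533223. Work in radians in the unit-radius frame; every candidate has L = ρ·(t + p + q).
LSL: p² = 2 + d² − 2cos(α−β) + 2d(sin α − sin β) = 74.563490; p = √p² = 8.635015; φ = atan2(cos β − cos α, d + sin α − sin β) = -0.013716 rad; t = (φ − α) mod 2π = 0.470890 rad, q = (β − φ) mod 2π = 5.599365 rad → L = 4.78·(0.470890 + 8.635015 + 5.599365) = 4.78·14.705270 = 70.291193 m
RSR: p² = 2 + d² − 2cos(α−β) + 2d(sin β − sin α) = 68.593293; p = √p² = 8.282107; φ = atan2(cos α − cos β, d − sin α + sin β) = 0.014300 rad; t = (α − φ) mod 2π = 5.784279 rad, q = (φ − β) mod 2π = 0.711836 rad → L = 4.78·(5.784279 + 8.282107 + 0.711836) = 4.78·14.778222 = 70.639903 m
LSR: p² = d² − 2 + 2cos(α−β) + 2d(sin α + sin β) = 52.742497; p = √p² = 7.262403; φ = atan2(−cos α − cos β, d + sin α + sin β) − atan2(−2, p) = 0.047721 rad; t = (φ − α) mod 2π = 0.532327 rad, q = (φ − β) mod 2π = 0.745257 rad → L = 4.78·(0.532327 + 7.262403 + 0.745257) = 4.78·8.539987 = 40.821136 m
RSL: p² = d² − 2 + 2cos(α−β) − 2d(sin α + sin β) = 90.233613; p = √p² = 9.499137; φ = atan2(cos α + cos β, d − sin α − sin β) − atan2(2, p) = -0.036577 rad; t = (α − φ) mod 2π = 5.835157 rad, q = (β − φ) mod 2π = 5.622227 rad → L = 4.78·(5.835157 + 9.499137 + 5.622227) = 4.78·20.956521 = 100.172172 m
RLR: c = (6 − d² + 2cos(α−β) + 2d(sin α − sin β))/8 = -7.574162, |c| > 1 → infeasible
LRL: c = (6 − d² + 2cos(α−β) − 2d(sin α − sin β))/8 = -8.320436, |c| > 1 → infeasible
Shortest: LSR with L = 40.821136 m ≈ 40.8211 m

40.8211 m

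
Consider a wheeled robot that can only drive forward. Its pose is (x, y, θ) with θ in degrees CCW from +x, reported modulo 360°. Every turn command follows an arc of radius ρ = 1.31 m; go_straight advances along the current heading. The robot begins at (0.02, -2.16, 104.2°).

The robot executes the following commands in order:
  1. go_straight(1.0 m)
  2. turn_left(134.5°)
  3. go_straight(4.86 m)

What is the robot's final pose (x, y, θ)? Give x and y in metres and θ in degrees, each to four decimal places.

set_pose: (x, y, θ) = (0.0200, -2.1600, 104.2000°), ρ = 1.31
go_straight(1.0): x += 1.0·cos θ, y += 1.0·sin θ → (-0.2253, -1.1906, 104.2000°)
turn_left(134.5°): centre at ρ to the left, rotate +134.5° → (-2.6146, -0.8313, 238.7000°)
go_straight(4.86): x += 4.86·cos θ, y += 4.86·sin θ → (-5.1395, -4.9840, 238.7000°)

(-5.1395, -4.9840, 238.7000°)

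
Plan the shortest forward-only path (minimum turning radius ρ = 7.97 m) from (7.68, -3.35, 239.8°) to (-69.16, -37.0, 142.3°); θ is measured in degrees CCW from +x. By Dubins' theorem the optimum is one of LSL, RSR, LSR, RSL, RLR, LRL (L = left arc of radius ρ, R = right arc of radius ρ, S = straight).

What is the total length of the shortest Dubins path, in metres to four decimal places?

85.7992 m

Let ψ = atan2(Δy, Δx) = atan2(-33.65, -76.84) = -156.3503° be the start→goal bearing.
Normalize: d = |goal − start| / ρ = 83.885089/7.97 = 10.525105, α = (θ_start − ψ) mod 360° = 36.1503° = 0.630941 rad, β = (θ_goal − ψ) mod 360° = 298.6503° = 5.212431 rad.
Common terms: sin α = 0.589905, cos α = 0.807472, sin β = -0.877563, cos β = 0.479462, cos(α−β) = -0.130526, d² = 110.777840. Work in radians in the unit-radius frame; every candidate has L = ρ·(t + p + q).
LSL: p² = 2 + d² − 2cos(α−β) + 2d(sin α − sin β) = 143.929398; p = √p² = 11.997058; φ = atan2(cos β − cos α, d + sin α − sin β) = -0.027344 rad; t = (φ − α) mod 2π = 5.624900 rad, q = (β − φ) mod 2π = 5.239775 rad → L = 7.97·(5.624900 + 11.997058 + 5.239775) = 7.97·22.861732 = 182.208008 m
RSR: p² = 2 + d² − 2cos(α−β) + 2d(sin β − sin α) = 82.148387; p = √p² = 9.063575; φ = atan2(cos α − cos β, d − sin α + sin β) = 0.036198 rad; t = (α − φ) mod 2π = 0.594744 rad, q = (φ − β) mod 2π = 1.106952 rad → L = 7.97·(0.594744 + 9.063575 + 1.106952) = 7.97·10.765271 = 85.799208 m
LSR: p² = d² − 2 + 2cos(α−β) + 2d(sin α + sin β) = 102.461542; p = √p² = 10.122329; φ = atan2(−cos α − cos β, d + sin α + sin β) − atan2(−2, p) = 0.070018 rad; t = (φ − α) mod 2π = 5.722262 rad, q = (φ − β) mod 2π = 1.140772 rad → L = 7.97·(5.722262 + 10.122329 + 1.140772) = 7.97·16.985363 = 135.373342 m
RSL: p² = d² − 2 + 2cos(α−β) − 2d(sin α + sin β) = 114.572034; p = √p² = 10.703833; φ = atan2(cos α + cos β, d − sin α − sin β) − atan2(2, p) = -0.066256 rad; t = (α − φ) mod 2π = 0.697198 rad, q = (β − φ) mod 2π = 5.278687 rad → L = 7.97·(0.697198 + 10.703833 + 5.278687) = 7.97·16.679717 = 132.937348 m
RLR: c = (6 − d² + 2cos(α−β) + 2d(sin α − sin β))/8 = -9.268548, |c| > 1 → infeasible
LRL: c = (6 − d² + 2cos(α−β) − 2d(sin α − sin β))/8 = -16.991175, |c| > 1 → infeasible
Shortest: RSR with L = 85.799208 m ≈ 85.7992 m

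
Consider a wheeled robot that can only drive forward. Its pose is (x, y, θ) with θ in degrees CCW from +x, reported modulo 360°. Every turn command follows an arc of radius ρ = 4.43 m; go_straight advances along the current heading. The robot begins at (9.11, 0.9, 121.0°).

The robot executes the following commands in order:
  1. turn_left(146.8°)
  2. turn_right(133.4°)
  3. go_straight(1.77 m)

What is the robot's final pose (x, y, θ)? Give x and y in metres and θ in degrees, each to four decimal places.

(-7.9442, -2.8764, 134.4000°)

set_pose: (x, y, θ) = (9.1100, 0.9000, 121.0000°), ρ = 4.43
turn_left(146.8°): centre at ρ to the left, rotate +146.8° → (0.8860, -1.2116, 267.8000°)
turn_right(133.4°): centre at ρ to the right, rotate −133.4° → (-6.7058, -4.1410, 134.4000°)
go_straight(1.77): x += 1.77·cos θ, y += 1.77·sin θ → (-7.9442, -2.8764, 134.4000°)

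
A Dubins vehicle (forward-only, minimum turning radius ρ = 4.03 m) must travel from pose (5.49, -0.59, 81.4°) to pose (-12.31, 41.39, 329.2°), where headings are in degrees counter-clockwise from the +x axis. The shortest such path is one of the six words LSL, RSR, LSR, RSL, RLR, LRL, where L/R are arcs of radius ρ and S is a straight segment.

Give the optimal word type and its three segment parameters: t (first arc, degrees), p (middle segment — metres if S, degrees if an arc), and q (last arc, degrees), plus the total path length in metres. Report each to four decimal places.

Let ψ = atan2(Δy, Δx) = atan2(41.98, -17.80) = 112.9775° be the start→goal bearing.
Normalize: d = |goal − start| / ρ = 45.597811/4.03 = 11.314593, α = (θ_start − ψ) mod 360° = 328.4225° = 5.732054 rad, β = (θ_goal − ψ) mod 360° = 216.2225° = 3.773795 rad.
Common terms: sin α = -0.523651, cos α = 0.851933, sin β = -0.590923, cos β = -0.806728, cos(α−β) = -0.377841, d² = 128.020024. Work in radians in the unit-radius frame; every candidate has L = ρ·(t + p + q).
LSL: p² = 2 + d² − 2cos(α−β) + 2d(sin α − sin β) = 132.297996; p = √p² = 11.502087; φ = atan2(cos β − cos α, d + sin α − sin β) = -0.144710 rad; t = (φ − α) mod 2π = 0.406422 rad, q = (β − φ) mod 2π = 3.918504 rad → L = 4.03·(0.406422 + 11.502087 + 3.918504) = 4.03·15.827012 = 63.782860 m
RSR: p² = 2 + d² − 2cos(α−β) + 2d(sin β − sin α) = 129.253414; p = √p² = 11.368967; φ = atan2(cos α − cos β, d − sin α + sin β) = 0.146416 rad; t = (α − φ) mod 2π = 5.585638 rad, q = (φ − β) mod 2π = 2.655807 rad → L = 4.03·(5.585638 + 11.368967 + 2.655807) = 4.03·19.610412 = 79.029960 m
LSR: p² = d² − 2 + 2cos(α−β) + 2d(sin α + sin β) = 100.042441; p = √p² = 10.002122; φ = atan2(−cos α − cos β, d + sin α + sin β) − atan2(−2, p) = 0.192923 rad; t = (φ − α) mod 2π = 0.744054 rad, q = (φ − β) mod 2π = 2.702314 rad → L = 4.03·(0.744054 + 10.002122 + 2.702314) = 4.03·13.448490 = 54.197414 m
RSL: p² = d² − 2 + 2cos(α−β) − 2d(sin α + sin β) = 150.486243; p = √p² = 12.267283; φ = atan2(cos α + cos β, d − sin α − sin β) − atan2(2, p) = -0.157976 rad; t = (α − φ) mod 2π = 5.890030 rad, q = (β − φ) mod 2π = 3.931771 rad → L = 4.03·(5.890030 + 12.267283 + 3.931771) = 4.03·22.089085 = 89.019012 m
RLR: c = (6 − d² + 2cos(α−β) + 2d(sin α − sin β))/8 = -15.156677, |c| > 1 → infeasible
LRL: c = (6 − d² + 2cos(α−β) − 2d(sin α − sin β))/8 = -15.537250, |c| > 1 → infeasible
Shortest: LSR with L = 54.197414 m ≈ 54.1974 m
Convert LSR to answer units (arcs ×180/π): t = 0.744054·180/π = 42.6312°, p = ρ·p = 4.03·10.002122 = 40.3086 m, q = 2.702314·180/π = 154.8312°, L = 54.1974 m.

LSR: t = 42.6312°, p = 40.3086 m, q = 154.8312°, L = 54.1974 m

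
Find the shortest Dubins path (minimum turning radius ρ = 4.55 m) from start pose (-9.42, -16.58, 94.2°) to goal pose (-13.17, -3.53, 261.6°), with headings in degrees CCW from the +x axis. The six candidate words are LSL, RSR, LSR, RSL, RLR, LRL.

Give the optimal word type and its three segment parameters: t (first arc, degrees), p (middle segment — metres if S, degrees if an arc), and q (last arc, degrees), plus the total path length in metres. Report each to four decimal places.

RSL: t = 32.8405°, p = 8.7625 m, q = 200.2405°, L = 27.2720 m

Let ψ = atan2(Δy, Δx) = atan2(13.05, -3.75) = 106.0323° be the start→goal bearing.
Normalize: d = |goal − start| / ρ = 13.578107/4.55 = 2.984199, α = (θ_start − ψ) mod 360° = 348.1677° = 6.076672 rad, β = (θ_goal − ψ) mod 360° = 155.5677° = 2.715168 rad.
Common terms: sin α = -0.205049, cos α = 0.978752, sin β = 0.413618, cos β = -0.910450, cos(α−β) = -0.975917, d² = 8.905446. Work in radians in the unit-radius frame; every candidate has L = ρ·(t + p + q).
LSL: p² = 2 + d² − 2cos(α−β) + 2d(sin α − sin β) = 9.164829; p = √p² = 3.027347; φ = atan2(cos β − cos α, d + sin α − sin β) = -0.673909 rad; t = (φ − α) mod 2π = 5.815789 rad, q = (β − φ) mod 2π = 3.389077 rad → L = 4.55·(5.815789 + 3.027347 + 3.389077) = 4.55·12.232213 = 55.656571 m
RSR: p² = 2 + d² − 2cos(α−β) + 2d(sin β − sin α) = 16.549731; p = √p² = 4.068136; φ = atan2(cos α − cos β, d − sin α + sin β) = 0.482946 rad; t = (α − φ) mod 2π = 5.593726 rad, q = (φ − β) mod 2π = 4.050963 rad → L = 4.55·(5.593726 + 4.068136 + 4.050963) = 4.55·13.712825 = 62.393356 m
LSR: p² = d² − 2 + 2cos(α−β) + 2d(sin α + sin β) = 6.198441; p = √p² = 2.489667; φ = atan2(−cos α − cos β, d + sin α + sin β) − atan2(−2, p) = 0.655373 rad; t = (φ − α) mod 2π = 0.861886 rad, q = (φ − β) mod 2π = 4.223390 rad → L = 4.55·(0.861886 + 2.489667 + 4.223390) = 4.55·7.574943 = 34.465993 m
RSL: p² = d² − 2 + 2cos(α−β) − 2d(sin α + sin β) = 3.708785; p = √p² = 1.925820; φ = atan2(cos α + cos β, d − sin α − sin β) − atan2(2, p) = -0.779689 rad; t = (α − φ) mod 2π = 0.573175 rad, q = (β − φ) mod 2π = 3.494856 rad → L = 4.55·(0.573175 + 1.925820 + 3.494856) = 4.55·5.993852 = 27.272028 m
RLR: c = (6 − d² + 2cos(α−β) + 2d(sin α − sin β))/8 = -1.068716, |c| > 1 → infeasible
LRL: c = (6 − d² + 2cos(α−β) − 2d(sin α − sin β))/8 = -0.145604; p = 2π − arccos c = 4.566266 rad; φ = atan2(cos β − cos α, d + sin α − sin β) = -0.673909 rad; t = (φ − α + p/2) mod 2π = 1.815737 rad, q = (β − α − t + p) mod 2π = 5.672210 rad → L = 4.55·(1.815737 + 4.566266 + 5.672210) = 4.55·12.054213 = 54.846669 m
Shortest: RSL with L = 27.272028 m ≈ 27.2720 m
Convert RSL to answer units (arcs ×180/π): t = 0.573175·180/π = 32.8405°, p = ρ·p = 4.55·1.925820 = 8.7625 m, q = 3.494856·180/π = 200.2405°, L = 27.2720 m.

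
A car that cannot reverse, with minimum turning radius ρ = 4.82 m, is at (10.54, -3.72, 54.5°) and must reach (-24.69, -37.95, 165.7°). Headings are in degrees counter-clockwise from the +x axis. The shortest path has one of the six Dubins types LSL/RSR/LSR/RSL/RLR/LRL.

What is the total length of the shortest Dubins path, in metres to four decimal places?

Let ψ = atan2(Δy, Δx) = atan2(-34.23, -35.23) = -135.8248° be the start→goal bearing.
Normalize: d = |goal − start| / ρ = 49.120727/4.82 = 10.191022, α = (θ_start − ψ) mod 360° = 190.3248° = 3.321795 rad, β = (θ_goal − ψ) mod 360° = 301.5248° = 5.262601 rad.
Common terms: sin α = -0.179228, cos α = -0.983807, sin β = -0.852414, cos β = 0.522868, cos(α−β) = -0.361625, d² = 103.856933. Work in radians in the unit-radius frame; every candidate has L = ρ·(t + p + q).
LSL: p² = 2 + d² − 2cos(α−β) + 2d(sin α − sin β) = 120.301076; p = √p² = 10.968185; φ = atan2(cos β − cos α, d + sin α − sin β) = 0.137804 rad; t = (φ − α) mod 2π = 3.099194 rad, q = (β − φ) mod 2π = 5.124797 rad → L = 4.82·(3.099194 + 10.968185 + 5.124797) = 4.82·19.192176 = 92.506289 m
RSR: p² = 2 + d² − 2cos(α−β) + 2d(sin β − sin α) = 92.859287; p = √p² = 9.636352; φ = atan2(cos α − cos β, d − sin α + sin β) = -0.156997 rad; t = (α − φ) mod 2π = 3.478792 rad, q = (φ − β) mod 2π = 0.863587 rad → L = 4.82·(3.478792 + 9.636352 + 0.863587) = 4.82·13.978732 = 67.377486 m
LSR: p² = d² − 2 + 2cos(α−β) + 2d(sin α + sin β) = 80.106708; p = √p² = 8.950235; φ = atan2(−cos α − cos β, d + sin α + sin β) − atan2(−2, p) = 0.270128 rad; t = (φ − α) mod 2π = 3.231519 rad, q = (φ − β) mod 2π = 1.290712 rad → L = 4.82·(3.231519 + 8.950235 + 1.290712) = 4.82·13.472466 = 64.937287 m
RSL: p² = d² − 2 + 2cos(α−β) − 2d(sin α + sin β) = 122.160659; p = √p² = 11.052631; φ = atan2(cos α + cos β, d − sin α − sin β) − atan2(2, p) = -0.220064 rad; t = (α − φ) mod 2π = 3.541859 rad, q = (β − φ) mod 2π = 5.482665 rad → L = 4.82·(3.541859 + 11.052631 + 5.482665) = 4.82·20.077156 = 96.771891 m
RLR: c = (6 − d² + 2cos(α−β) + 2d(sin α − sin β))/8 = -10.607411, |c| > 1 → infeasible
LRL: c = (6 − d² + 2cos(α−β) − 2d(sin α − sin β))/8 = -14.037635, |c| > 1 → infeasible
Shortest: LSR with L = 64.937287 m ≈ 64.9373 m

64.9373 m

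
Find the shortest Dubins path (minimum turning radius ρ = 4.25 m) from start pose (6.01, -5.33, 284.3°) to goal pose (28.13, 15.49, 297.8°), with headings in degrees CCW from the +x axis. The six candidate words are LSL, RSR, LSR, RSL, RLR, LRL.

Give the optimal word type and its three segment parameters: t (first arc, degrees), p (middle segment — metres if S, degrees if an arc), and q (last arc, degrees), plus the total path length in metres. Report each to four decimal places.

LSR: t = 148.9189°, p = 21.1426 m, q = 135.4189°, L = 42.2337 m

Let ψ = atan2(Δy, Δx) = atan2(20.82, 22.12) = 43.2659° be the start→goal bearing.
Normalize: d = |goal − start| / ρ = 30.377077/4.25 = 7.147548, α = (θ_start − ψ) mod 360° = 241.0341° = 4.206838 rad, β = (θ_goal − ψ) mod 360° = 254.5341° = 4.442458 rad.
Common terms: sin α = -0.874908, cos α = -0.484289, sin β = -0.963789, cos β = -0.266665, cos(α−β) = 0.972370, d² = 51.087435. Work in radians in the unit-radius frame; every candidate has L = ρ·(t + p + q).
LSL: p² = 2 + d² − 2cos(α−β) + 2d(sin α − sin β) = 52.413262; p = √p² = 7.239700; φ = atan2(cos β − cos α, d + sin α − sin β) = 0.030064 rad; t = (φ − α) mod 2π = 2.106411 rad, q = (β − φ) mod 2π = 4.412394 rad → L = 4.25·(2.106411 + 7.239700 + 4.412394) = 4.25·13.758505 = 58.473647 m
RSR: p² = 2 + d² − 2cos(α−β) + 2d(sin β − sin α) = 49.872129; p = √p² = 7.062020; φ = atan2(cos α − cos β, d − sin α + sin β) = -0.030821 rad; t = (α − φ) mod 2π = 4.237659 rad, q = (φ − β) mod 2π = 1.809906 rad → L = 4.25·(4.237659 + 7.062020 + 1.809906) = 4.25·13.109586 = 55.715741 m
LSR: p² = d² − 2 + 2cos(α−β) + 2d(sin α + sin β) = 24.747823; p = √p² = 4.974718; φ = atan2(−cos α − cos β, d + sin α + sin β) − atan2(−2, p) = 0.522779 rad; t = (φ − α) mod 2π = 2.599125 rad, q = (φ − β) mod 2π = 2.363506 rad → L = 4.25·(2.599125 + 4.974718 + 2.363506) = 4.25·9.937350 = 42.233736 m
RSL: p² = d² − 2 + 2cos(α−β) − 2d(sin α + sin β) = 77.316527; p = √p² = 8.792982; φ = atan2(cos α + cos β, d − sin α − sin β) − atan2(2, p) = -0.307022 rad; t = (α − φ) mod 2π = 4.513861 rad, q = (β − φ) mod 2π = 4.749480 rad → L = 4.25·(4.513861 + 8.792982 + 4.749480) = 4.25·18.056323 = 76.739373 m
RLR: c = (6 − d² + 2cos(α−β) + 2d(sin α − sin β))/8 = -5.234016, |c| > 1 → infeasible
LRL: c = (6 − d² + 2cos(α−β) − 2d(sin α − sin β))/8 = -5.551658, |c| > 1 → infeasible
Shortest: LSR with L = 42.233736 m ≈ 42.2337 m
Convert LSR to answer units (arcs ×180/π): t = 2.599125·180/π = 148.9189°, p = ρ·p = 4.25·4.974718 = 21.1426 m, q = 2.363506·180/π = 135.4189°, L = 42.2337 m.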